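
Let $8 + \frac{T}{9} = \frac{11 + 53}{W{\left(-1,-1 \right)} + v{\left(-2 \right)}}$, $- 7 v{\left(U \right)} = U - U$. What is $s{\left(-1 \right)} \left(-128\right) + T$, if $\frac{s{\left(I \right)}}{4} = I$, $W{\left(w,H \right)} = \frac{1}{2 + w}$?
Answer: $1016$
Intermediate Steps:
$v{\left(U \right)} = 0$ ($v{\left(U \right)} = - \frac{U - U}{7} = \left(- \frac{1}{7}\right) 0 = 0$)
$s{\left(I \right)} = 4 I$
$T = 504$ ($T = -72 + 9 \frac{11 + 53}{\frac{1}{2 - 1} + 0} = -72 + 9 \frac{64}{1^{-1} + 0} = -72 + 9 \frac{64}{1 + 0} = -72 + 9 \cdot \frac{64}{1} = -72 + 9 \cdot 64 \cdot 1 = -72 + 9 \cdot 64 = -72 + 576 = 504$)
$s{\left(-1 \right)} \left(-128\right) + T = 4 \left(-1\right) \left(-128\right) + 504 = \left(-4\right) \left(-128\right) + 504 = 512 + 504 = 1016$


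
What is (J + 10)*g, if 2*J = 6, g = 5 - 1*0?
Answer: 65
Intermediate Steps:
g = 5 (g = 5 + 0 = 5)
J = 3 (J = (½)*6 = 3)
(J + 10)*g = (3 + 10)*5 = 13*5 = 65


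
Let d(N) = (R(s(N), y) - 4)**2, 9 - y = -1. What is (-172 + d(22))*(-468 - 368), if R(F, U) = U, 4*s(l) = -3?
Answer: 113696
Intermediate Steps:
y = 10 (y = 9 - 1*(-1) = 9 + 1 = 10)
s(l) = -3/4 (s(l) = (1/4)*(-3) = -3/4)
d(N) = 36 (d(N) = (10 - 4)**2 = 6**2 = 36)
(-172 + d(22))*(-468 - 368) = (-172 + 36)*(-468 - 368) = -136*(-836) = 113696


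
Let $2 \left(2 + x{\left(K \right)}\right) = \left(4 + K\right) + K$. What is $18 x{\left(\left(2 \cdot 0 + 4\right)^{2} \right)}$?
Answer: $288$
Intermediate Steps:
$x{\left(K \right)} = K$ ($x{\left(K \right)} = -2 + \frac{\left(4 + K\right) + K}{2} = -2 + \frac{4 + 2 K}{2} = -2 + \left(2 + K\right) = K$)
$18 x{\left(\left(2 \cdot 0 + 4\right)^{2} \right)} = 18 \left(2 \cdot 0 + 4\right)^{2} = 18 \left(0 + 4\right)^{2} = 18 \cdot 4^{2} = 18 \cdot 16 = 288$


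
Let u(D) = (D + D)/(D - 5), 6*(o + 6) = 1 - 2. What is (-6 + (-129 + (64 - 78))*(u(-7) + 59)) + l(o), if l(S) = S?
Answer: -8616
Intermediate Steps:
o = -37/6 (o = -6 + (1 - 2)/6 = -6 + (⅙)*(-1) = -6 - ⅙ = -37/6 ≈ -6.1667)
u(D) = 2*D/(-5 + D) (u(D) = (2*D)/(-5 + D) = 2*D/(-5 + D))
(-6 + (-129 + (64 - 78))*(u(-7) + 59)) + l(o) = (-6 + (-129 + (64 - 78))*(2*(-7)/(-5 - 7) + 59)) - 37/6 = (-6 + (-129 - 14)*(2*(-7)/(-12) + 59)) - 37/6 = (-6 - 143*(2*(-7)*(-1/12) + 59)) - 37/6 = (-6 - 143*(7/6 + 59)) - 37/6 = (-6 - 143*361/6) - 37/6 = (-6 - 51623/6) - 37/6 = -51659/6 - 37/6 = -8616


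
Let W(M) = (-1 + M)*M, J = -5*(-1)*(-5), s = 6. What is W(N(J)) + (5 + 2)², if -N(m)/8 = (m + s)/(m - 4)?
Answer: 68721/841 ≈ 81.713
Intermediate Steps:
J = -25 (J = 5*(-5) = -25)
N(m) = -8*(6 + m)/(-4 + m) (N(m) = -8*(m + 6)/(m - 4) = -8*(6 + m)/(-4 + m))
W(M) = M*(-1 + M)
W(N(J)) + (5 + 2)² = (8*(-6 - 1*(-25))/(-4 - 25))*(-1 + 8*(-6 - 1*(-25))/(-4 - 25)) + (5 + 2)² = (8*(-6 + 25)/(-29))*(-1 + 8*(-6 + 25)/(-29)) + 7² = (8*(-1/29)*19)*(-1 + 8*(-1/29)*19) + 49 = -152*(-1 - 152/29)/29 + 49 = -152/29*(-181/29) + 49 = 27512/841 + 49 = 68721/841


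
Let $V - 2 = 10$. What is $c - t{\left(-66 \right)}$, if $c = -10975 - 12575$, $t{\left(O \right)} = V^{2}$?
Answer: $-23694$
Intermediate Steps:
$V = 12$ ($V = 2 + 10 = 12$)
$t{\left(O \right)} = 144$ ($t{\left(O \right)} = 12^{2} = 144$)
$c = -23550$ ($c = -10975 - 12575 = -23550$)
$c - t{\left(-66 \right)} = -23550 - 144 = -23694$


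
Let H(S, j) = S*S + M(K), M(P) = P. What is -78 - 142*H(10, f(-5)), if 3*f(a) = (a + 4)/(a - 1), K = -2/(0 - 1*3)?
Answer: -43118/3 ≈ -14373.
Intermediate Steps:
K = 2/3 (K = -2/(0 - 3) = -2/(-3) = -2*(-1/3) = 2/3 ≈ 0.66667)
f(a) = (4 + a)/(3*(-1 + a)) (f(a) = ((a + 4)/(a - 1))/3 = ((4 + a)/(-1 + a))/3 = (4 + a)/(3*(-1 + a)))
H(S, j) = 2/3 + S**2 (H(S, j) = S*S + 2/3 = S**2 + 2/3 = 2/3 + S**2)
-78 - 142*H(10, f(-5)) = -78 - 142*(2/3 + 10**2) = -78 - 142*(2/3 + 100) = -78 - 142*302/3 = -78 - 42884/3 = -43118/3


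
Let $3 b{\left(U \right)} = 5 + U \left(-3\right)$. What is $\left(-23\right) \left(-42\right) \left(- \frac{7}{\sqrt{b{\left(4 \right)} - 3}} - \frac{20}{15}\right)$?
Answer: $-1288 + \frac{3381 i \sqrt{3}}{2} \approx -1288.0 + 2928.0 i$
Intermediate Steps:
$b{\left(U \right)} = \frac{5}{3} - U$ ($b{\left(U \right)} = \frac{5 + U \left(-3\right)}{3} = \frac{5 - 3 U}{3} = \frac{5}{3} - U$)
$\left(-23\right) \left(-42\right) \left(- \frac{7}{\sqrt{b{\left(4 \right)} - 3}} - \frac{20}{15}\right) = \left(-23\right) \left(-42\right) \left(- \frac{7}{\sqrt{\left(\frac{5}{3} - 4\right) - 3}} - \frac{20}{15}\right) = 966 \left(- \frac{7}{\sqrt{\left(\frac{5}{3} - 4\right) - 3}} - \frac{4}{3}\right) = 966 \left(- \frac{7}{\sqrt{- \frac{7}{3} - 3}} - \frac{4}{3}\right) = 966 \left(- \frac{7}{\sqrt{- \frac{16}{3}}} - \frac{4}{3}\right) = 966 \left(- \frac{7}{\frac{4}{3} i \sqrt{3}} - \frac{4}{3}\right) = 966 \left(- 7 \left(- \frac{i \sqrt{3}}{4}\right) - \frac{4}{3}\right) = 966 \left(\frac{7 i \sqrt{3}}{4} - \frac{4}{3}\right) = 966 \left(- \frac{4}{3} + \frac{7 i \sqrt{3}}{4}\right) = -1288 + \frac{3381 i \sqrt{3}}{2}$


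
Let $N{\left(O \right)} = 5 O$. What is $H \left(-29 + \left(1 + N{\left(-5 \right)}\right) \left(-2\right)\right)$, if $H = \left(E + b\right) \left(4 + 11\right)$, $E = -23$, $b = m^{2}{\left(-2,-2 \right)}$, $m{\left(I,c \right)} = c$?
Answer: $-5415$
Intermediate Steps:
$b = 4$ ($b = \left(-2\right)^{2} = 4$)
$H = -285$ ($H = \left(-23 + 4\right) \left(4 + 11\right) = \left(-19\right) 15 = -285$)
$H \left(-29 + \left(1 + N{\left(-5 \right)}\right) \left(-2\right)\right) = - 285 \left(-29 + \left(1 + 5 \left(-5\right)\right) \left(-2\right)\right) = - 285 \left(-29 + \left(1 - 25\right) \left(-2\right)\right) = - 285 \left(-29 - -48\right) = - 285 \left(-29 + 48\right) = \left(-285\right) 19 = -5415$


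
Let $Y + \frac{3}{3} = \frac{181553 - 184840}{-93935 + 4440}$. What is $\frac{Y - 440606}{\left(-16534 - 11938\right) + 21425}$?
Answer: $\frac{1359728282}{21747285} \approx 62.524$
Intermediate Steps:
$Y = - \frac{86208}{89495}$ ($Y = -1 + \frac{181553 - 184840}{-93935 + 4440} = -1 - \frac{3287}{-89495} = -1 - - \frac{3287}{89495} = -1 + \frac{3287}{89495} = - \frac{86208}{89495} \approx -0.96327$)
$\frac{Y - 440606}{\left(-16534 - 11938\right) + 21425} = \frac{- \frac{86208}{89495} - 440606}{\left(-16534 - 11938\right) + 21425} = - \frac{39432120178}{89495 \left(\left(-16534 - 11938\right) + 21425\right)} = - \frac{39432120178}{89495 \left(-28472 + 21425\right)} = - \frac{39432120178}{89495 \left(-7047\right)} = \left(- \frac{39432120178}{89495}\right) \left(- \frac{1}{7047}\right) = \frac{1359728282}{21747285}$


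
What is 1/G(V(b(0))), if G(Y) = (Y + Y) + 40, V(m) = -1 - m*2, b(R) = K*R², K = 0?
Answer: 1/38 ≈ 0.026316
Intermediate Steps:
b(R) = 0 (b(R) = 0*R² = 0)
V(m) = -1 - 2*m
G(Y) = 40 + 2*Y (G(Y) = 2*Y + 40 = 40 + 2*Y)
1/G(V(b(0))) = 1/(40 + 2*(-1 - 2*0)) = 1/(40 + 2*(-1 + 0)) = 1/(40 + 2*(-1)) = 1/(40 - 2) = 1/38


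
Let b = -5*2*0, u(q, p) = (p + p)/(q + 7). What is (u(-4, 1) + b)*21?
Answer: 14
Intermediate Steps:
u(q, p) = 2*p/(7 + q) (u(q, p) = (2*p)/(7 + q) = 2*p/(7 + q))
b = 0 (b = -10*0 = 0)
(u(-4, 1) + b)*21 = (2*1/(7 - 4) + 0)*21 = (2*1/3 + 0)*21 = (2*1*(1/3) + 0)*21 = (2/3 + 0)*21 = (2/3)*21 = 14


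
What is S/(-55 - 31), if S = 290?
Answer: -145/43 ≈ -3.3721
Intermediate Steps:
S/(-55 - 31) = 290/(-55 - 31) = 290/(-86) = -1/86*290 = -145/43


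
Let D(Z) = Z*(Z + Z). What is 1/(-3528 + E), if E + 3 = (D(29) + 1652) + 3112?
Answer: 1/2915 ≈ 0.00034305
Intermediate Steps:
D(Z) = 2*Z² (D(Z) = Z*(2*Z) = 2*Z²)
E = 6443 (E = -3 + ((2*29² + 1652) + 3112) = -3 + ((2*841 + 1652) + 3112) = -3 + ((1682 + 1652) + 3112) = -3 + (3334 + 3112) = -3 + 6446 = 6443)
1/(-3528 + E) = 1/(-3528 + 6443) = 1/2915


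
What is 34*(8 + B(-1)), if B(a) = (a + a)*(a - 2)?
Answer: 476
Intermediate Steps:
B(a) = 2*a*(-2 + a) (B(a) = (2*a)*(-2 + a) = 2*a*(-2 + a))
34*(8 + B(-1)) = 34*(8 + 2*(-1)*(-2 - 1)) = 34*(8 + 2*(-1)*(-3)) = 34*(8 + 6) = 34*14 = 476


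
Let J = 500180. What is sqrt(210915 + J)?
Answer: sqrt(711095) ≈ 843.26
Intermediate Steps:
sqrt(210915 + J) = sqrt(210915 + 500180) = sqrt(711095)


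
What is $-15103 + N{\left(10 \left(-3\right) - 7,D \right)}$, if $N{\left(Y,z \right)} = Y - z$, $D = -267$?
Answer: $-14873$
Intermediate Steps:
$-15103 + N{\left(10 \left(-3\right) - 7,D \right)} = -15103 + \left(\left(10 \left(-3\right) - 7\right) - -267\right) = -15103 + \left(\left(-30 - 7\right) + 267\right) = -15103 + \left(-37 + 267\right) = -15103 + 230 = -14873$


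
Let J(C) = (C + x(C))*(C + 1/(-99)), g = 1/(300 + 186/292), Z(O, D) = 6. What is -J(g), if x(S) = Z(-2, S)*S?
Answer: 3342962/21192549939 ≈ 0.00015774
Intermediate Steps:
x(S) = 6*S
g = 146/43893 (g = 1/(300 + 186*(1/292)) = 1/(300 + 93/146) = 1/(43893/146) = 146/43893 ≈ 0.0033263)
J(C) = 7*C*(-1/99 + C) (J(C) = (C + 6*C)*(C + 1/(-99)) = (7*C)*(C - 1/99) = (7*C)*(-1/99 + C) = 7*C*(-1/99 + C))
-J(g) = -7*146*(-1 + 99*(146/43893))/(99*43893) = -7*146*(-1 + 1606/4877)/(99*43893) = -7*146*(-3271)/(99*43893*4877) = -1*(-3342962/21192549939) = 3342962/21192549939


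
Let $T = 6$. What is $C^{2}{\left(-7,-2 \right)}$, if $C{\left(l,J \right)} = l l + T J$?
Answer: $1369$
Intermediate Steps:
$C{\left(l,J \right)} = l^{2} + 6 J$ ($C{\left(l,J \right)} = l l + 6 J = l^{2} + 6 J$)
$C^{2}{\left(-7,-2 \right)} = \left(\left(-7\right)^{2} + 6 \left(-2\right)\right)^{2} = \left(49 - 12\right)^{2} = 37^{2} = 1369$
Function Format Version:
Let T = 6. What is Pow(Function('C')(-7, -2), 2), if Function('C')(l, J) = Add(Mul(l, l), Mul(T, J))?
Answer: 1369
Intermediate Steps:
Function('C')(l, J) = Add(Pow(l, 2), Mul(6, J)) (Function('C')(l, J) = Add(Mul(l, l), Mul(6, J)) = Add(Pow(l, 2), Mul(6, J)))
Pow(Function('C')(-7, -2), 2) = Pow(Add(Pow(-7, 2), Mul(6, -2)), 2) = Pow(Add(49, -12), 2) = Pow(37, 2) = 1369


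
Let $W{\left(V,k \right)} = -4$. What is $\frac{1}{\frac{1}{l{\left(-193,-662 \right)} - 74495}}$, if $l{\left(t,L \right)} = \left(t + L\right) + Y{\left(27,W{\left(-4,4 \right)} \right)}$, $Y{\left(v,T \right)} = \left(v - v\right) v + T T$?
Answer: $-75334$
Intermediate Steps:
$Y{\left(v,T \right)} = T^{2}$ ($Y{\left(v,T \right)} = 0 v + T^{2} = 0 + T^{2} = T^{2}$)
$l{\left(t,L \right)} = 16 + L + t$ ($l{\left(t,L \right)} = \left(t + L\right) + \left(-4\right)^{2} = \left(L + t\right) + 16 = 16 + L + t$)
$\frac{1}{\frac{1}{l{\left(-193,-662 \right)} - 74495}} = \frac{1}{\frac{1}{\left(16 - 662 - 193\right) - 74495}} = \frac{1}{\frac{1}{-839 - 74495}} = \frac{1}{\frac{1}{-75334}} = \frac{1}{- \frac{1}{75334}} = -75334$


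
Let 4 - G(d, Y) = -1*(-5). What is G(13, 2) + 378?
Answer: 377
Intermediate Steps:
G(d, Y) = -1 (G(d, Y) = 4 - (-1)*(-5) = 4 - 1*5 = 4 - 5 = -1)
G(13, 2) + 378 = -1 + 378 = 377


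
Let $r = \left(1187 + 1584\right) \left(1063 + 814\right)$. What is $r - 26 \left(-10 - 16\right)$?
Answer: $5201843$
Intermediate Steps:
$r = 5201167$ ($r = 2771 \cdot 1877 = 5201167$)
$r - 26 \left(-10 - 16\right) = 5201167 - 26 \left(-10 - 16\right) = 5201167 - 26 \left(-26\right) = 5201167 - -676 = 5201167 + 676 = 5201843$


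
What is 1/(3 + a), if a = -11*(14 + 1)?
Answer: -1/162 ≈ -0.0061728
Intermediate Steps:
a = -165 (a = -11*15 = -165)
1/(3 + a) = 1/(3 - 165) = 1/(-162) = -1/162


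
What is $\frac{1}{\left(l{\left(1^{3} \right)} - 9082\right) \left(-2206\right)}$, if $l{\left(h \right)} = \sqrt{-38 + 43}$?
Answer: $\frac{4541}{90978439057} + \frac{\sqrt{5}}{181956878114} \approx 4.9925 \cdot 10^{-8}$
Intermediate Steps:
$l{\left(h \right)} = \sqrt{5}$
$\frac{1}{\left(l{\left(1^{3} \right)} - 9082\right) \left(-2206\right)} = \frac{1}{\left(\sqrt{5} - 9082\right) \left(-2206\right)} = \frac{1}{-9082 + \sqrt{5}} \left(- \frac{1}{2206}\right) = - \frac{1}{2206 \left(-9082 + \sqrt{5}\right)}$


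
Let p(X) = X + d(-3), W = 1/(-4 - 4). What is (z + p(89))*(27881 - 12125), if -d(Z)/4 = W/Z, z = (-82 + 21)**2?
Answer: 60027734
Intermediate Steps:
z = 3721 (z = (-61)**2 = 3721)
W = -1/8 (W = 1/(-8) = -1/8 ≈ -0.12500)
d(Z) = 1/(2*Z) (d(Z) = -(-1)/(2*Z) = 1/(2*Z))
p(X) = -1/6 + X (p(X) = X + (1/2)/(-3) = X + (1/2)*(-1/3) = X - 1/6 = -1/6 + X)
(z + p(89))*(27881 - 12125) = (3721 + (-1/6 + 89))*(27881 - 12125) = (3721 + 533/6)*15756 = (22859/6)*15756 = 60027734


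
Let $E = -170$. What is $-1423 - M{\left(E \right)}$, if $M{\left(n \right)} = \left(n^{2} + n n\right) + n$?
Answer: $-59053$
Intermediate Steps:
$M{\left(n \right)} = n + 2 n^{2}$ ($M{\left(n \right)} = \left(n^{2} + n^{2}\right) + n = 2 n^{2} + n = n + 2 n^{2}$)
$-1423 - M{\left(E \right)} = -1423 - - 170 \left(1 + 2 \left(-170\right)\right) = -1423 - - 170 \left(1 - 340\right) = -1423 - \left(-170\right) \left(-339\right) = -1423 - 57630 = -59053$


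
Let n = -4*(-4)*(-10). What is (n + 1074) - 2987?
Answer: -2073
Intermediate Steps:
n = -160 (n = 16*(-10) = -160)
(n + 1074) - 2987 = (-160 + 1074) - 2987 = 914 - 2987 = -2073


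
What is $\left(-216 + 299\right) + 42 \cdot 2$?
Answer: $167$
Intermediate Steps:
$\left(-216 + 299\right) + 42 \cdot 2 = 83 + 84 = 167$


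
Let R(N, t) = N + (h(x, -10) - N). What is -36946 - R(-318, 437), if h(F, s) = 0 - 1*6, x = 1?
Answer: -36940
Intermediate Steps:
h(F, s) = -6 (h(F, s) = 0 - 6 = -6)
R(N, t) = -6 (R(N, t) = N + (-6 - N) = -6)
-36946 - R(-318, 437) = -36946 - 1*(-6) = -36946 + 6 = -36940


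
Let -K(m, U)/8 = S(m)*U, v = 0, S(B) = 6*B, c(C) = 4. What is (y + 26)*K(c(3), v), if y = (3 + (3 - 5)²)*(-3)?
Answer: 0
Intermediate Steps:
y = -21 (y = (3 + (-2)²)*(-3) = (3 + 4)*(-3) = 7*(-3) = -21)
K(m, U) = -48*U*m (K(m, U) = -8*6*m*U = -48*U*m)
(y + 26)*K(c(3), v) = (-21 + 26)*(-48*0*4) = 5*0 = 0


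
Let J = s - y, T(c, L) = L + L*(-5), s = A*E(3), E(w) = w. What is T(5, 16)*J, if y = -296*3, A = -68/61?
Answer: -3453696/61 ≈ -56618.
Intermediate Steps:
A = -68/61 (A = -68*1/61 = -68/61 ≈ -1.1148)
s = -204/61 (s = -68/61*3 = -204/61 ≈ -3.3443)
y = -888
T(c, L) = -4*L (T(c, L) = L - 5*L = -4*L)
J = 53964/61 (J = -204/61 - 1*(-888) = -204/61 + 888 = 53964/61 ≈ 884.66)
T(5, 16)*J = -4*16*(53964/61) = -64*53964/61 = -3453696/61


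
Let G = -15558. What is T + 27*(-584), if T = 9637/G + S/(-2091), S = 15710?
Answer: -171075214217/10843926 ≈ -15776.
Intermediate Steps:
T = -88189049/10843926 (T = 9637/(-15558) + 15710/(-2091) = 9637*(-1/15558) + 15710*(-1/2091) = -9637/15558 - 15710/2091 = -88189049/10843926 ≈ -8.1326)
T + 27*(-584) = -88189049/10843926 + 27*(-584) = -88189049/10843926 - 15768 = -171075214217/10843926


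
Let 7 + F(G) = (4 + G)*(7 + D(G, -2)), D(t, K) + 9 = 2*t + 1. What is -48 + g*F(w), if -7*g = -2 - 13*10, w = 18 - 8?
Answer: 4836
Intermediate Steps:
w = 10
D(t, K) = -8 + 2*t (D(t, K) = -9 + (2*t + 1) = -9 + (1 + 2*t) = -8 + 2*t)
F(G) = -7 + (-1 + 2*G)*(4 + G) (F(G) = -7 + (4 + G)*(7 + (-8 + 2*G)) = -7 + (4 + G)*(-1 + 2*G) = -7 + (-1 + 2*G)*(4 + G))
g = 132/7 (g = -(-2 - 13*10)/7 = -(-2 - 130)/7 = -⅐*(-132) = 132/7 ≈ 18.857)
-48 + g*F(w) = -48 + 132*(-11 + 2*10² + 7*10)/7 = -48 + 132*(-11 + 2*100 + 70)/7 = -48 + 132*(-11 + 200 + 70)/7 = -48 + (132/7)*259 = -48 + 4884 = 4836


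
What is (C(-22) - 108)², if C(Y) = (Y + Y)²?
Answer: 3341584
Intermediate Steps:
C(Y) = 4*Y² (C(Y) = (2*Y)² = 4*Y²)
(C(-22) - 108)² = (4*(-22)² - 108)² = (4*484 - 108)² = (1936 - 108)² = 1828² = 3341584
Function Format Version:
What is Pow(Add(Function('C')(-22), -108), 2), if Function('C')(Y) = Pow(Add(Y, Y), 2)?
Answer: 3341584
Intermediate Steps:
Function('C')(Y) = Mul(4, Pow(Y, 2)) (Function('C')(Y) = Pow(Mul(2, Y), 2) = Mul(4, Pow(Y, 2)))
Pow(Add(Function('C')(-22), -108), 2) = Pow(Add(Mul(4, Pow(-22, 2)), -108), 2) = Pow(Add(Mul(4, 484), -108), 2) = Pow(Add(1936, -108), 2) = Pow(1828, 2) = 3341584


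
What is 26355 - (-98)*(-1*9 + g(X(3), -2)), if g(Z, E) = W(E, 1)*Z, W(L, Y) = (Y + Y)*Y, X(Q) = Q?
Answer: 26061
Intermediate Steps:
W(L, Y) = 2*Y² (W(L, Y) = (2*Y)*Y = 2*Y²)
g(Z, E) = 2*Z (g(Z, E) = (2*1²)*Z = (2*1)*Z = 2*Z)
26355 - (-98)*(-1*9 + g(X(3), -2)) = 26355 - (-98)*(-1*9 + 2*3) = 26355 - (-98)*(-9 + 6) = 26355 - (-98)*(-3) = 26355 - 1*294 = 26355 - 294 = 26061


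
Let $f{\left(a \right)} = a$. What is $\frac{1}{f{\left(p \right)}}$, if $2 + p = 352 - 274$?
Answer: $\frac{1}{76} \approx 0.013158$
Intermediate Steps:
$p = 76$ ($p = -2 + \left(352 - 274\right) = -2 + 78 = 76$)
$\frac{1}{f{\left(p \right)}} = \frac{1}{76}$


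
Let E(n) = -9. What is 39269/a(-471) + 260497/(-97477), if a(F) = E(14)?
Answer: -3830168786/877293 ≈ -4365.9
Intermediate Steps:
a(F) = -9
39269/a(-471) + 260497/(-97477) = 39269/(-9) + 260497/(-97477) = 39269*(-1/9) + 260497*(-1/97477) = -39269/9 - 260497/97477 = -3830168786/877293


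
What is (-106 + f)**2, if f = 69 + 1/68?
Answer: 6325225/4624 ≈ 1367.9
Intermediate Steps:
f = 4693/68 (f = 69 + 1/68 = 4693/68 ≈ 69.015)
(-106 + f)**2 = (-106 + 4693/68)**2 = (-2515/68)**2 = 6325225/4624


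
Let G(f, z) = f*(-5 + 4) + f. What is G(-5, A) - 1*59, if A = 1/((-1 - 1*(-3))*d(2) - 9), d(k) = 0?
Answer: -59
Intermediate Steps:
A = -⅑ (A = 1/((-1 - 1*(-3))*0 - 9) = 1/((-1 + 3)*0 - 9) = 1/(2*0 - 9) = 1/(0 - 9) = 1/(-9) = -⅑ ≈ -0.11111)
G(f, z) = 0 (G(f, z) = f*(-1) + f = -f + f = 0)
G(-5, A) - 1*59 = 0 - 1*59 = 0 - 59 = -59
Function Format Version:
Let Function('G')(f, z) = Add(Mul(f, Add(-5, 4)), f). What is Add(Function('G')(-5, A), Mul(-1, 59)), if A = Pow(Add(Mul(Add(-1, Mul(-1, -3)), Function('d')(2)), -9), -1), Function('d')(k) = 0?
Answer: -59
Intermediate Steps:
A = Rational(-1, 9) (A = Pow(Add(Mul(Add(-1, Mul(-1, -3)), 0), -9), -1) = Pow(Add(Mul(Add(-1, 3), 0), -9), -1) = Pow(Add(Mul(2, 0), -9), -1) = Pow(Add(0, -9), -1) = Pow(-9, -1) = Rational(-1, 9) ≈ -0.11111)
Function('G')(f, z) = 0 (Function('G')(f, z) = Add(Mul(f, -1), f) = Add(Mul(-1, f), f) = 0)
Add(Function('G')(-5, A), Mul(-1, 59)) = Add(0, Mul(-1, 59)) = Add(0, -59) = -59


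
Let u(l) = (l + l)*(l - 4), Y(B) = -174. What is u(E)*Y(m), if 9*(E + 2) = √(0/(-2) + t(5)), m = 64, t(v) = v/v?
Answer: -104516/27 ≈ -3871.0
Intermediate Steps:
t(v) = 1
E = -17/9 (E = -2 + √(0/(-2) + 1)/9 = -2 + √(0*(-½) + 1)/9 = -2 + √(0 + 1)/9 = -2 + √1/9 = -2 + (⅑)*1 = -2 + ⅑ = -17/9 ≈ -1.8889)
u(l) = 2*l*(-4 + l) (u(l) = (2*l)*(-4 + l) = 2*l*(-4 + l))
u(E)*Y(m) = (2*(-17/9)*(-4 - 17/9))*(-174) = (2*(-17/9)*(-53/9))*(-174) = (1802/81)*(-174) = -104516/27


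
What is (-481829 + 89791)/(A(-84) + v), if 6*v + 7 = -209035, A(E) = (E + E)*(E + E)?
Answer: 1176114/19849 ≈ 59.253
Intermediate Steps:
A(E) = 4*E² (A(E) = (2*E)*(2*E) = 4*E²)
v = -104521/3 (v = -7/6 + (⅙)*(-209035) = -7/6 - 209035/6 = -104521/3 ≈ -34840.)
(-481829 + 89791)/(A(-84) + v) = (-481829 + 89791)/(4*(-84)² - 104521/3) = -392038/(4*7056 - 104521/3) = -392038/(28224 - 104521/3) = -392038/(-19849/3) = -392038*(-3/19849) = 1176114/19849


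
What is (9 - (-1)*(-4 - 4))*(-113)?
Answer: -113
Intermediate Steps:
(9 - (-1)*(-4 - 4))*(-113) = (9 - (-1)*(-8))*(-113) = (9 - 1*8)*(-113) = (9 - 8)*(-113) = 1*(-113) = -113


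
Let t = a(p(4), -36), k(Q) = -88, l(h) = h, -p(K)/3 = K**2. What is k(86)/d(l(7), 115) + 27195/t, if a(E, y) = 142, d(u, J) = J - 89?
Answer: 347287/1846 ≈ 188.13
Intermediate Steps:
p(K) = -3*K**2
d(u, J) = -89 + J
t = 142
k(86)/d(l(7), 115) + 27195/t = -88/(-89 + 115) + 27195/142 = -88/26 + 27195*(1/142) = -88*1/26 + 27195/142 = -44/13 + 27195/142 = 347287/1846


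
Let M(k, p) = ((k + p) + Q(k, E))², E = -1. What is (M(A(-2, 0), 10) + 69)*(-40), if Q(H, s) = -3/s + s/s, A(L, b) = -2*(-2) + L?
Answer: -13000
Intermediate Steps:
A(L, b) = 4 + L
Q(H, s) = 1 - 3/s (Q(H, s) = -3/s + 1 = 1 - 3/s)
M(k, p) = (4 + k + p)² (M(k, p) = ((k + p) + (-3 - 1)/(-1))² = ((k + p) - 1*(-4))² = ((k + p) + 4)² = (4 + k + p)²)
(M(A(-2, 0), 10) + 69)*(-40) = ((4 + (4 - 2) + 10)² + 69)*(-40) = ((4 + 2 + 10)² + 69)*(-40) = (16² + 69)*(-40) = (256 + 69)*(-40) = 325*(-40) = -13000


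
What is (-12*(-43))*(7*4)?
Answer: 14448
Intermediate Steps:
(-12*(-43))*(7*4) = 516*28 = 14448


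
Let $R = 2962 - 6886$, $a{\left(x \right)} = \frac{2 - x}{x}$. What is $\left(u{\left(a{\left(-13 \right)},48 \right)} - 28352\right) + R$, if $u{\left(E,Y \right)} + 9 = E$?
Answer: $- \frac{419720}{13} \approx -32286.0$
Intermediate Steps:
$a{\left(x \right)} = \frac{2 - x}{x}$
$u{\left(E,Y \right)} = -9 + E$
$R = -3924$ ($R = 2962 - 6886 = -3924$)
$\left(u{\left(a{\left(-13 \right)},48 \right)} - 28352\right) + R = \left(\left(-9 + \frac{2 - -13}{-13}\right) - 28352\right) - 3924 = \left(\left(-9 - \frac{2 + 13}{13}\right) - 28352\right) - 3924 = \left(\left(-9 - \frac{15}{13}\right) - 28352\right) - 3924 = \left(- \frac{132}{13} - 28352\right) - 3924 = - \frac{368708}{13} - 3924 = - \frac{419720}{13}$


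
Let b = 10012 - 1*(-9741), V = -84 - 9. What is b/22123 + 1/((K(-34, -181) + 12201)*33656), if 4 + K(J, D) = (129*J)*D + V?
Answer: 535814472021083/600102443377360 ≈ 0.89287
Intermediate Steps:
V = -93
b = 19753 (b = 10012 + 9741 = 19753)
K(J, D) = -97 + 129*D*J (K(J, D) = -4 + ((129*J)*D - 93) = -4 + (129*D*J - 93) = -4 + (-93 + 129*D*J) = -97 + 129*D*J)
b/22123 + 1/((K(-34, -181) + 12201)*33656) = 19753/22123 + 1/(((-97 + 129*(-181)*(-34)) + 12201)*33656) = 19753*(1/22123) + (1/33656)/((-97 + 793866) + 12201) = 19753/22123 + (1/33656)/(793769 + 12201) = 19753/22123 + (1/33656)/805970 = 19753/22123 + (1/805970)*(1/33656) = 19753/22123 + 1/27125726320 = 535814472021083/600102443377360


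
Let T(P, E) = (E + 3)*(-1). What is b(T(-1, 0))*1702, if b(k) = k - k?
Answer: 0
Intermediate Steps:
T(P, E) = -3 - E (T(P, E) = (3 + E)*(-1) = -3 - E)
b(k) = 0
b(T(-1, 0))*1702 = 0*1702 = 0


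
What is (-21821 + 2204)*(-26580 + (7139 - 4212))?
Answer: 464000901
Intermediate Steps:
(-21821 + 2204)*(-26580 + (7139 - 4212)) = -19617*(-26580 + 2927) = -19617*(-23653) = 464000901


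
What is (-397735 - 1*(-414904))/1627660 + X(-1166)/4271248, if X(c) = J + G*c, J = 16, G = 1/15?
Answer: 283115629/26876828040 ≈ 0.010534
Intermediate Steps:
G = 1/15 ≈ 0.066667
X(c) = 16 + c/15
(-397735 - 1*(-414904))/1627660 + X(-1166)/4271248 = (-397735 - 1*(-414904))/1627660 + (16 + (1/15)*(-1166))/4271248 = (-397735 + 414904)*(1/1627660) + (16 - 1166/15)*(1/4271248) = 17169*(1/1627660) - 926/15*1/4271248 = 177/16780 - 463/32034360 = 283115629/26876828040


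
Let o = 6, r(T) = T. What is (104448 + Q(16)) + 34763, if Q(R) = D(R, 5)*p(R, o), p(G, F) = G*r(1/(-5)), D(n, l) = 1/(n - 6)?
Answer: 3480267/25 ≈ 1.3921e+5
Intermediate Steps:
D(n, l) = 1/(-6 + n)
p(G, F) = -G/5 (p(G, F) = G/(-5) = G*(-1/5) = -G/5)
Q(R) = -R/(5*(-6 + R)) (Q(R) = (-R/5)/(-6 + R) = -R/(5*(-6 + R)))
(104448 + Q(16)) + 34763 = (104448 - 1*16/(-30 + 5*16)) + 34763 = (104448 - 1*16/(-30 + 80)) + 34763 = (104448 - 1*16/50) + 34763 = (104448 - 1*16*1/50) + 34763 = (104448 - 8/25) + 34763 = 2611192/25 + 34763 = 3480267/25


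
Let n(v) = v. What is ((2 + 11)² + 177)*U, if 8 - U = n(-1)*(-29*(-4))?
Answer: 42904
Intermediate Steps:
U = 124 (U = 8 - (-1)*(-29*(-4)) = 8 - (-1)*116 = 8 - 1*(-116) = 8 + 116 = 124)
((2 + 11)² + 177)*U = ((2 + 11)² + 177)*124 = (13² + 177)*124 = (169 + 177)*124 = 346*124 = 42904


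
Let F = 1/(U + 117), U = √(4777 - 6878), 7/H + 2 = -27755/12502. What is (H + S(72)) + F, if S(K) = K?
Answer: 8372139809/119009230 - I*√2101/15790 ≈ 70.349 - 0.0029029*I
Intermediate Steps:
H = -12502/7537 (H = 7/(-2 - 27755/12502) = 7/(-2 - 27755*1/12502) = 7/(-2 - 3965/1786) = 7/(-7537/1786) = 7*(-1786/7537) = -12502/7537 ≈ -1.6588)
U = I*√2101 (U = √(-2101) = I*√2101 ≈ 45.837*I)
F = 1/(117 + I*√2101) (F = 1/(I*√2101 + 117) = 1/(117 + I*√2101) ≈ 0.0074098 - 0.0029029*I)
(H + S(72)) + F = (-12502/7537 + 72) + (117/15790 - I*√2101/15790) = 530162/7537 + (117/15790 - I*√2101/15790) = 8372139809/119009230 - I*√2101/15790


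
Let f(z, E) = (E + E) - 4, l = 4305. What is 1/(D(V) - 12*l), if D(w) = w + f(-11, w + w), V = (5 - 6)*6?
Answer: -1/51694 ≈ -1.9345e-5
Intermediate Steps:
f(z, E) = -4 + 2*E (f(z, E) = 2*E - 4 = -4 + 2*E)
V = -6 (V = -1*6 = -6)
D(w) = -4 + 5*w (D(w) = w + (-4 + 2*(w + w)) = w + (-4 + 2*(2*w)) = w + (-4 + 4*w) = -4 + 5*w)
1/(D(V) - 12*l) = 1/((-4 + 5*(-6)) - 12*4305) = 1/((-4 - 30) - 51660) = 1/(-34 - 51660) = 1/(-51694) = -1/51694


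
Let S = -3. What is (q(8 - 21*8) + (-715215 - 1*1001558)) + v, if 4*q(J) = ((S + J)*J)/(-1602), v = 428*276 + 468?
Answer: -1280143037/801 ≈ -1.5982e+6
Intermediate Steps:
v = 118596 (v = 118128 + 468 = 118596)
q(J) = -J*(-3 + J)/6408 (q(J) = (((-3 + J)*J)/(-1602))/4 = ((J*(-3 + J))*(-1/1602))/4 = (-J*(-3 + J)/1602)/4 = -J*(-3 + J)/6408)
(q(8 - 21*8) + (-715215 - 1*1001558)) + v = ((8 - 21*8)*(3 - (8 - 21*8))/6408 + (-715215 - 1*1001558)) + 118596 = ((8 - 168)*(3 - (8 - 168))/6408 + (-715215 - 1001558)) + 118596 = ((1/6408)*(-160)*(3 - 1*(-160)) - 1716773) + 118596 = ((1/6408)*(-160)*(3 + 160) - 1716773) + 118596 = ((1/6408)*(-160)*163 - 1716773) + 118596 = (-3260/801 - 1716773) + 118596 = -1375138433/801 + 118596 = -1280143037/801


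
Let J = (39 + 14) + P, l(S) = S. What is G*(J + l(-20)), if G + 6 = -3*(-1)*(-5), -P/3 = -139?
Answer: -9450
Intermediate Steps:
P = 417 (P = -3*(-139) = 417)
J = 470 (J = (39 + 14) + 417 = 53 + 417 = 470)
G = -21 (G = -6 - 3*(-1)*(-5) = -6 + 3*(-5) = -6 - 15 = -21)
G*(J + l(-20)) = -21*(470 - 20) = -21*450 = -9450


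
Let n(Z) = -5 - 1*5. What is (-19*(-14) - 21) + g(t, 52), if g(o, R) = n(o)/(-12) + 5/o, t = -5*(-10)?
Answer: 3689/15 ≈ 245.93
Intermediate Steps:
n(Z) = -10 (n(Z) = -5 - 5 = -10)
t = 50
g(o, R) = ⅚ + 5/o (g(o, R) = -10/(-12) + 5/o = -10*(-1/12) + 5/o = ⅚ + 5/o)
(-19*(-14) - 21) + g(t, 52) = (-19*(-14) - 21) + (⅚ + 5/50) = (266 - 21) + (⅚ + 5*(1/50)) = 245 + (⅚ + ⅒) = 245 + 14/15 = 3689/15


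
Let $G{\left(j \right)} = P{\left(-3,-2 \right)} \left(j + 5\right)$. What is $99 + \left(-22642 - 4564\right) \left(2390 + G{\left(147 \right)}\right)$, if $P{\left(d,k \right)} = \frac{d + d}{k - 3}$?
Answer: $- \frac{349923077}{5} \approx -6.9985 \cdot 10^{7}$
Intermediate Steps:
$P{\left(d,k \right)} = \frac{2 d}{-3 + k}$
$G{\left(j \right)} = 6 + \frac{6 j}{5}$ ($G{\left(j \right)} = 2 \left(-3\right) \frac{1}{-3 - 2} \left(j + 5\right) = 2 \left(-3\right) \frac{1}{-5} \left(5 + j\right) = 2 \left(-3\right) \left(- \frac{1}{5}\right) \left(5 + j\right) = \frac{6 \left(5 + j\right)}{5} = 6 + \frac{6 j}{5}$)
$99 + \left(-22642 - 4564\right) \left(2390 + G{\left(147 \right)}\right) = 99 + \left(-22642 - 4564\right) \left(2390 + \left(6 + \frac{6}{5} \cdot 147\right)\right) = 99 - 27206 \left(2390 + \left(6 + \frac{882}{5}\right)\right) = 99 - 27206 \left(2390 + \frac{912}{5}\right) = 99 - \frac{349923572}{5} = - \frac{349923077}{5}$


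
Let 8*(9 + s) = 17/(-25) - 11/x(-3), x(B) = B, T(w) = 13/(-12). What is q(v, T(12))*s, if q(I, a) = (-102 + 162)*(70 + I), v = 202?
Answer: -703936/5 ≈ -1.4079e+5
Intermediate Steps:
T(w) = -13/12 (T(w) = 13*(-1/12) = -13/12)
q(I, a) = 4200 + 60*I (q(I, a) = 60*(70 + I) = 4200 + 60*I)
s = -647/75 (s = -9 + (17/(-25) - 11/(-3))/8 = -9 + (17*(-1/25) - 11*(-⅓))/8 = -9 + (-17/25 + 11/3)/8 = -9 + (⅛)*(224/75) = -9 + 28/75 = -647/75 ≈ -8.6267)
q(v, T(12))*s = (4200 + 60*202)*(-647/75) = (4200 + 12120)*(-647/75) = 16320*(-647/75) = -703936/5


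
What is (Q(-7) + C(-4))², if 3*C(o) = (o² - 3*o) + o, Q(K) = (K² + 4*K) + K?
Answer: 484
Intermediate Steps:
Q(K) = K² + 5*K
C(o) = -2*o/3 + o²/3 (C(o) = ((o² - 3*o) + o)/3 = (o² - 2*o)/3 = -2*o/3 + o²/3)
(Q(-7) + C(-4))² = (-7*(5 - 7) + (⅓)*(-4)*(-2 - 4))² = (-7*(-2) + (⅓)*(-4)*(-6))² = (14 + 8)² = 22² = 484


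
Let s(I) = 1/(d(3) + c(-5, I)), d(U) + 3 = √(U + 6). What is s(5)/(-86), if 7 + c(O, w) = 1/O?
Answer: 5/3096 ≈ 0.0016150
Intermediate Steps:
c(O, w) = -7 + 1/O
d(U) = -3 + √(6 + U) (d(U) = -3 + √(U + 6) = -3 + √(6 + U))
s(I) = -5/36 (s(I) = 1/((-3 + √(6 + 3)) + (-7 + 1/(-5))) = 1/((-3 + √9) + (-7 - ⅕)) = 1/((-3 + 3) - 36/5) = 1/(0 - 36/5) = 1/(-36/5) = -5/36)
s(5)/(-86) = -5/36/(-86) = -5/36*(-1/86) = 5/3096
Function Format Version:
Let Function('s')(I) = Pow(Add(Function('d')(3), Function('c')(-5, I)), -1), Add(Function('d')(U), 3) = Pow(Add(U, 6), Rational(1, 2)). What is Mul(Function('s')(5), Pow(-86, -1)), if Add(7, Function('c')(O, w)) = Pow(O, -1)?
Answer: Rational(5, 3096) ≈ 0.0016150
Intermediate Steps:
Function('c')(O, w) = Add(-7, Pow(O, -1))
Function('d')(U) = Add(-3, Pow(Add(6, U), Rational(1, 2))) (Function('d')(U) = Add(-3, Pow(Add(U, 6), Rational(1, 2))) = Add(-3, Pow(Add(6, U), Rational(1, 2))))
Function('s')(I) = Rational(-5, 36) (Function('s')(I) = Pow(Add(Add(-3, Pow(Add(6, 3), Rational(1, 2))), Add(-7, Pow(-5, -1))), -1) = Pow(Add(Add(-3, Pow(9, Rational(1, 2))), Add(-7, Rational(-1, 5))), -1) = Pow(Add(Add(-3, 3), Rational(-36, 5)), -1) = Pow(Add(0, Rational(-36, 5)), -1) = Pow(Rational(-36, 5), -1) = Rational(-5, 36))
Mul(Function('s')(5), Pow(-86, -1)) = Mul(Rational(-5, 36), Pow(-86, -1)) = Mul(Rational(-5, 36), Rational(-1, 86)) = Rational(5, 3096)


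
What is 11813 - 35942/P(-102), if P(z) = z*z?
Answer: 61433255/5202 ≈ 11810.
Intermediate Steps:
P(z) = z²
11813 - 35942/P(-102) = 11813 - 35942/((-102)²) = 11813 - 35942/10404 = 11813 - 1*17971/5202 = 11813 - 17971/5202 = 61433255/5202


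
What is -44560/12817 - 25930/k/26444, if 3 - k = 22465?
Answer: -13233822479435/3806553692788 ≈ -3.4766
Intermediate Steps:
k = -22462 (k = 3 - 1*22465 = 3 - 22465 = -22462)
-44560/12817 - 25930/k/26444 = -44560/12817 - 25930/(-22462)/26444 = -44560*1/12817 - 25930*(-1/22462)*(1/26444) = -44560/12817 + (12965/11231)*(1/26444) = -44560/12817 + 12965/296992564 = -13233822479435/3806553692788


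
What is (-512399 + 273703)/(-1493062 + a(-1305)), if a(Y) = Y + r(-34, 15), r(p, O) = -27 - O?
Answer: 238696/1494409 ≈ 0.15973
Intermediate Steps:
a(Y) = -42 + Y (a(Y) = Y + (-27 - 1*15) = Y + (-27 - 15) = Y - 42 = -42 + Y)
(-512399 + 273703)/(-1493062 + a(-1305)) = (-512399 + 273703)/(-1493062 + (-42 - 1305)) = -238696/(-1493062 - 1347) = -238696/(-1494409) = -238696*(-1/1494409) = 238696/1494409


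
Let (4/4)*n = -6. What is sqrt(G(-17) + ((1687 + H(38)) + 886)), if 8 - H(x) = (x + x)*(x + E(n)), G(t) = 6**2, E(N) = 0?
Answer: I*sqrt(271) ≈ 16.462*I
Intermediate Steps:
n = -6
G(t) = 36
H(x) = 8 - 2*x**2 (H(x) = 8 - (x + x)*(x + 0) = 8 - 2*x*x = 8 - 2*x**2)
sqrt(G(-17) + ((1687 + H(38)) + 886)) = sqrt(36 + ((1687 + (8 - 2*38**2)) + 886)) = sqrt(36 + ((1687 + (8 - 2*1444)) + 886)) = sqrt(36 + ((1687 + (8 - 2888)) + 886)) = sqrt(36 + ((1687 - 2880) + 886)) = sqrt(36 + (-1193 + 886)) = sqrt(36 - 307) = sqrt(-271) = I*sqrt(271)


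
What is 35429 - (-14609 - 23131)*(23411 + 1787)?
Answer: 951007949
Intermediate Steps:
35429 - (-14609 - 23131)*(23411 + 1787) = 35429 - (-37740)*25198 = 35429 - 1*(-950972520) = 35429 + 950972520 = 951007949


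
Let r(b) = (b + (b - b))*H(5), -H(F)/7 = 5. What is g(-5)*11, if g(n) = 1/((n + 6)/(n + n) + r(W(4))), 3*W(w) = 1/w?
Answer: -660/181 ≈ -3.6464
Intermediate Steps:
H(F) = -35 (H(F) = -7*5 = -35)
W(w) = 1/(3*w) (W(w) = (1/w)/3 = 1/(3*w))
r(b) = -35*b (r(b) = (b + (b - b))*(-35) = (b + 0)*(-35) = b*(-35) = -35*b)
g(n) = 1/(-35/12 + (6 + n)/(2*n)) (g(n) = 1/((n + 6)/(n + n) - 35/(3*4)) = 1/((6 + n)/((2*n)) - 35/(3*4)) = 1/((6 + n)*(1/(2*n)) - 35*1/12) = 1/((6 + n)/(2*n) - 35/12) = 1/(-35/12 + (6 + n)/(2*n)))
g(-5)*11 = (12*(-5)/(36 - 29*(-5)))*11 = (12*(-5)/(36 + 145))*11 = (12*(-5)/181)*11 = (12*(-5)*(1/181))*11 = -60/181*11 = -660/181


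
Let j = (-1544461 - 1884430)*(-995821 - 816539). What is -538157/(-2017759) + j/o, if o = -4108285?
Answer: -2507825767185638819/1657905806663 ≈ -1.5126e+6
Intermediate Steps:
j = 6214384892760 (j = -3428891*(-1812360) = 6214384892760)
-538157/(-2017759) + j/o = -538157/(-2017759) + 6214384892760/(-4108285) = -538157*(-1/2017759) + 6214384892760*(-1/4108285) = 538157/2017759 - 1242876978552/821657 = -2507825767185638819/1657905806663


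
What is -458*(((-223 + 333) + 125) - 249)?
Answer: 6412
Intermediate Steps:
-458*(((-223 + 333) + 125) - 249) = -458*((110 + 125) - 249) = -458*(235 - 249) = -458*(-14) = 6412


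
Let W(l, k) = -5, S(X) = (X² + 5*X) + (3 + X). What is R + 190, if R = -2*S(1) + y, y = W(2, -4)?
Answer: 165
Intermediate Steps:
S(X) = 3 + X² + 6*X
y = -5
R = -25 (R = -2*(3 + 1² + 6*1) - 5 = -2*(3 + 1 + 6) - 5 = -2*10 - 5 = -20 - 5 = -25)
R + 190 = -25 + 190 = 165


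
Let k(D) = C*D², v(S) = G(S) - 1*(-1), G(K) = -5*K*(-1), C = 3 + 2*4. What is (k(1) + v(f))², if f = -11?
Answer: 1849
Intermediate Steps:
C = 11 (C = 3 + 8 = 11)
G(K) = 5*K
v(S) = 1 + 5*S (v(S) = 5*S - 1*(-1) = 5*S + 1 = 1 + 5*S)
k(D) = 11*D²
(k(1) + v(f))² = (11*1² + (1 + 5*(-11)))² = (11*1 + (1 - 55))² = (11 - 54)² = (-43)² = 1849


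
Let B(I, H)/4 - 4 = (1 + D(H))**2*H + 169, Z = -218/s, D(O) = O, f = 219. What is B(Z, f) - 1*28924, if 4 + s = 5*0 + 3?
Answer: 42370168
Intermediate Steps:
s = -1 (s = -4 + (5*0 + 3) = -4 + (0 + 3) = -4 + 3 = -1)
Z = 218 (Z = -218/(-1) = -218*(-1) = 218)
B(I, H) = 692 + 4*H*(1 + H)**2 (B(I, H) = 16 + 4*((1 + H)**2*H + 169) = 16 + 4*(H*(1 + H)**2 + 169) = 16 + 4*(169 + H*(1 + H)**2) = 16 + (676 + 4*H*(1 + H)**2) = 692 + 4*H*(1 + H)**2)
B(Z, f) - 1*28924 = (692 + 4*219*(1 + 219)**2) - 1*28924 = (692 + 4*219*220**2) - 28924 = (692 + 4*219*48400) - 28924 = (692 + 42398400) - 28924 = 42399092 - 28924 = 42370168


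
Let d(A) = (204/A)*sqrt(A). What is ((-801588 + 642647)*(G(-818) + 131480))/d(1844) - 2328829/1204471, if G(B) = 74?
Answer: -2328829/1204471 - 10454662157*sqrt(461)/51 ≈ -4.4014e+9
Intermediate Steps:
d(A) = 204/sqrt(A)
((-801588 + 642647)*(G(-818) + 131480))/d(1844) - 2328829/1204471 = ((-801588 + 642647)*(74 + 131480))/((204/sqrt(1844))) - 2328829/1204471 = (-158941*131554)/((204*(sqrt(461)/922))) - 2328829*1/1204471 = -20909324314*sqrt(461)/102 - 2328829/1204471 = -10454662157*sqrt(461)/51 - 2328829/1204471 = -2328829/1204471 - 10454662157*sqrt(461)/51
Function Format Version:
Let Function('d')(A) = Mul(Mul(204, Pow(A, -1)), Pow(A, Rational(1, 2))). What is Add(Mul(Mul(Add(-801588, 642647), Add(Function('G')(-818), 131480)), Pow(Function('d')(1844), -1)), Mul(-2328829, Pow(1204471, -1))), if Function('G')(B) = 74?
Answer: Add(Rational(-2328829, 1204471), Mul(Rational(-10454662157, 51), Pow(461, Rational(1, 2)))) ≈ -4.4014e+9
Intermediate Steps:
Function('d')(A) = Mul(204, Pow(A, Rational(-1, 2)))
Add(Mul(Mul(Add(-801588, 642647), Add(Function('G')(-818), 131480)), Pow(Function('d')(1844), -1)), Mul(-2328829, Pow(1204471, -1))) = Add(Mul(Mul(Add(-801588, 642647), Add(74, 131480)), Pow(Mul(204, Pow(1844, Rational(-1, 2))), -1)), Mul(-2328829, Pow(1204471, -1))) = Add(Mul(Mul(-158941, 131554), Pow(Mul(204, Mul(Rational(1, 922), Pow(461, Rational(1, 2)))), -1)), Mul(-2328829, Rational(1, 1204471))) = Add(Mul(-20909324314, Pow(Mul(Rational(102, 461), Pow(461, Rational(1, 2))), -1)), Rational(-2328829, 1204471)) = Add(Mul(-20909324314, Mul(Rational(1, 102), Pow(461, Rational(1, 2)))), Rational(-2328829, 1204471)) = Add(Mul(Rational(-10454662157, 51), Pow(461, Rational(1, 2))), Rational(-2328829, 1204471)) = Add(Rational(-2328829, 1204471), Mul(Rational(-10454662157, 51), Pow(461, Rational(1, 2))))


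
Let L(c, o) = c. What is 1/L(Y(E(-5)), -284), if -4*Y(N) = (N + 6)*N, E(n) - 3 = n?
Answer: ½ ≈ 0.50000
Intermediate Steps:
E(n) = 3 + n
Y(N) = -N*(6 + N)/4 (Y(N) = -(N + 6)*N/4 = -(6 + N)*N/4 = -N*(6 + N)/4)
1/L(Y(E(-5)), -284) = 1/(-(3 - 5)*(6 + (3 - 5))/4) = 1/(-¼*(-2)*(6 - 2)) = 1/(-¼*(-2)*4) = 1/2 = ½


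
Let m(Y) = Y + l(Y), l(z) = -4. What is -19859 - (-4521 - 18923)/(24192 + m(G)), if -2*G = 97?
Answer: -958725773/48279 ≈ -19858.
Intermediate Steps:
G = -97/2 (G = -½*97 = -97/2 ≈ -48.500)
m(Y) = -4 + Y (m(Y) = Y - 4 = -4 + Y)
-19859 - (-4521 - 18923)/(24192 + m(G)) = -19859 - (-4521 - 18923)/(24192 + (-4 - 97/2)) = -19859 - (-23444)/(24192 - 105/2) = -19859 - (-23444)/48279/2 = -19859 - (-23444)*2/48279 = -19859 - 1*(-46888/48279) = -19859 + 46888/48279 = -958725773/48279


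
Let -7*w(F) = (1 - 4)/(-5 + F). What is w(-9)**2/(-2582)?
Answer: -9/24797528 ≈ -3.6294e-7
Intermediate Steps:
w(F) = 3/(7*(-5 + F)) (w(F) = -(1 - 4)/(7*(-5 + F)) = -(-3)/(7*(-5 + F)) = 3/(7*(-5 + F)))
w(-9)**2/(-2582) = (3/(7*(-5 - 9)))**2/(-2582) = ((3/7)/(-14))**2*(-1/2582) = ((3/7)*(-1/14))**2*(-1/2582) = (-3/98)**2*(-1/2582) = (9/9604)*(-1/2582) = -9/24797528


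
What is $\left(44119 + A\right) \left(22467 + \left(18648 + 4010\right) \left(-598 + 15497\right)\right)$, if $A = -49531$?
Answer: $-1827112896708$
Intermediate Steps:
$\left(44119 + A\right) \left(22467 + \left(18648 + 4010\right) \left(-598 + 15497\right)\right) = \left(44119 - 49531\right) \left(22467 + \left(18648 + 4010\right) \left(-598 + 15497\right)\right) = - 5412 \left(22467 + 22658 \cdot 14899\right) = - 5412 \left(22467 + 337581542\right) = \left(-5412\right) 337604009 = -1827112896708$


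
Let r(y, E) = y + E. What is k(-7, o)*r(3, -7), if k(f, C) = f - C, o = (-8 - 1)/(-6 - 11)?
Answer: 512/17 ≈ 30.118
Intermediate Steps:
o = 9/17 (o = -9/(-17) = -9*(-1/17) = 9/17 ≈ 0.52941)
r(y, E) = E + y
k(-7, o)*r(3, -7) = (-7 - 1*9/17)*(-7 + 3) = (-7 - 9/17)*(-4) = -128/17*(-4) = 512/17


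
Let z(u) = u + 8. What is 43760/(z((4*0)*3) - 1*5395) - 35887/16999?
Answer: -937199509/91573613 ≈ -10.234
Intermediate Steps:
z(u) = 8 + u
43760/(z((4*0)*3) - 1*5395) - 35887/16999 = 43760/((8 + (4*0)*3) - 1*5395) - 35887/16999 = 43760/((8 + 0*3) - 5395) - 35887*1/16999 = 43760/((8 + 0) - 5395) - 35887/16999 = 43760/(8 - 5395) - 35887/16999 = 43760/(-5387) - 35887/16999 = 43760*(-1/5387) - 35887/16999 = -43760/5387 - 35887/16999 = -937199509/91573613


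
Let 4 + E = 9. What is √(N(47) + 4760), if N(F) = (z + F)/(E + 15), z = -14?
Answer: √476165/10 ≈ 69.005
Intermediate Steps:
E = 5 (E = -4 + 9 = 5)
N(F) = -7/10 + F/20 (N(F) = (-14 + F)/(5 + 15) = (-14 + F)/20 = (-14 + F)*(1/20) = -7/10 + F/20)
√(N(47) + 4760) = √((-7/10 + (1/20)*47) + 4760) = √((-7/10 + 47/20) + 4760) = √(33/20 + 4760) = √(95233/20) = √476165/10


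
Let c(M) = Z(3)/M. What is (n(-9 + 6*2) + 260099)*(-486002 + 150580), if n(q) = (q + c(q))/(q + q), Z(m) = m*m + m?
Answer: -261729954311/3 ≈ -8.7243e+10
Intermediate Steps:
Z(m) = m + m² (Z(m) = m² + m = m + m²)
c(M) = 12/M (c(M) = (3*(1 + 3))/M = (3*4)/M = 12/M)
n(q) = (q + 12/q)/(2*q) (n(q) = (q + 12/q)/(q + q) = (q + 12/q)/((2*q)) = (q + 12/q)*(1/(2*q)) = (q + 12/q)/(2*q))
(n(-9 + 6*2) + 260099)*(-486002 + 150580) = ((½ + 6/(-9 + 6*2)²) + 260099)*(-486002 + 150580) = ((½ + 6/(-9 + 12)²) + 260099)*(-335422) = ((½ + 6/3²) + 260099)*(-335422) = ((½ + 6*(⅑)) + 260099)*(-335422) = ((½ + ⅔) + 260099)*(-335422) = (7/6 + 260099)*(-335422) = (1560601/6)*(-335422) = -261729954311/3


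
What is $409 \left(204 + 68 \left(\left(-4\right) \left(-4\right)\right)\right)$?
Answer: $528428$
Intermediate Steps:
$409 \left(204 + 68 \left(\left(-4\right) \left(-4\right)\right)\right) = 409 \left(204 + 68 \cdot 16\right) = 409 \left(204 + 1088\right) = 409 \cdot 1292 = 528428$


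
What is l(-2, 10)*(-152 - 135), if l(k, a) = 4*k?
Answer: 2296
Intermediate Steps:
l(-2, 10)*(-152 - 135) = (4*(-2))*(-152 - 135) = -8*(-287) = 2296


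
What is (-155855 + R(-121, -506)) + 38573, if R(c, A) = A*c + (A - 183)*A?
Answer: 292578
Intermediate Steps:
R(c, A) = A*c + A*(-183 + A) (R(c, A) = A*c + (-183 + A)*A = A*c + A*(-183 + A))
(-155855 + R(-121, -506)) + 38573 = (-155855 - 506*(-183 - 506 - 121)) + 38573 = (-155855 - 506*(-810)) + 38573 = (-155855 + 409860) + 38573 = 254005 + 38573 = 292578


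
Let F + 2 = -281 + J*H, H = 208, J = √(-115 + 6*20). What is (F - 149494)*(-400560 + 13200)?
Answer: 58017618720 - 80570880*√5 ≈ 5.7837e+10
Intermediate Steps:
J = √5 (J = √(-115 + 120) = √5 ≈ 2.2361)
F = -283 + 208*√5 (F = -2 + (-281 + √5*208) = -2 + (-281 + 208*√5) = -283 + 208*√5 ≈ 182.10)
(F - 149494)*(-400560 + 13200) = ((-283 + 208*√5) - 149494)*(-400560 + 13200) = (-149777 + 208*√5)*(-387360) = 58017618720 - 80570880*√5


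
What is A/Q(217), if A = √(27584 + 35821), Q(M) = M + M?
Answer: 3*√7045/434 ≈ 0.58019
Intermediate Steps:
Q(M) = 2*M
A = 3*√7045 (A = √63405 = 3*√7045 ≈ 251.80)
A/Q(217) = (3*√7045)/((2*217)) = (3*√7045)/434 = (3*√7045)*(1/434) = 3*√7045/434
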